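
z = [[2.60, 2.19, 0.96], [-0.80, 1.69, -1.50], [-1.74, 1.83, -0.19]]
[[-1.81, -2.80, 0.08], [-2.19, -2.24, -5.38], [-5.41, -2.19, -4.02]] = z @ [[1.33, -0.07, 0.63], [-1.83, -1.25, -1.43], [-1.31, 0.12, 1.64]]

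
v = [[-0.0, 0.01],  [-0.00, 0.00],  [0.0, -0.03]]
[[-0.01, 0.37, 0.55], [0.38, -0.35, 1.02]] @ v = [[0.0, -0.02], [0.0, -0.03]]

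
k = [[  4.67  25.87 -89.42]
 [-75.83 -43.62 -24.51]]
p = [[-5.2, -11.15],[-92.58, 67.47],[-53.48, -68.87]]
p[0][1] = -11.15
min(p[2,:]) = -68.87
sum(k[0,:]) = -58.88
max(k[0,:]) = 25.87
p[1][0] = -92.58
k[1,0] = -75.83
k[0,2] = -89.42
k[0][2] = -89.42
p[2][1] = -68.87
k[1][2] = -24.51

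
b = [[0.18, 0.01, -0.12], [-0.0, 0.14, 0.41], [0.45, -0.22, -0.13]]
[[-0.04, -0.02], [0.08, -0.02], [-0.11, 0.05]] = b@[[-0.14, -0.06], [0.11, -0.40], [0.16, 0.08]]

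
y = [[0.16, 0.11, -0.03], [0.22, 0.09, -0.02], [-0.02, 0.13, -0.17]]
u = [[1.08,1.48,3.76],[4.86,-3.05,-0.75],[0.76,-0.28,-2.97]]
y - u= [[-0.92, -1.37, -3.79], [-4.64, 3.14, 0.73], [-0.78, 0.41, 2.8]]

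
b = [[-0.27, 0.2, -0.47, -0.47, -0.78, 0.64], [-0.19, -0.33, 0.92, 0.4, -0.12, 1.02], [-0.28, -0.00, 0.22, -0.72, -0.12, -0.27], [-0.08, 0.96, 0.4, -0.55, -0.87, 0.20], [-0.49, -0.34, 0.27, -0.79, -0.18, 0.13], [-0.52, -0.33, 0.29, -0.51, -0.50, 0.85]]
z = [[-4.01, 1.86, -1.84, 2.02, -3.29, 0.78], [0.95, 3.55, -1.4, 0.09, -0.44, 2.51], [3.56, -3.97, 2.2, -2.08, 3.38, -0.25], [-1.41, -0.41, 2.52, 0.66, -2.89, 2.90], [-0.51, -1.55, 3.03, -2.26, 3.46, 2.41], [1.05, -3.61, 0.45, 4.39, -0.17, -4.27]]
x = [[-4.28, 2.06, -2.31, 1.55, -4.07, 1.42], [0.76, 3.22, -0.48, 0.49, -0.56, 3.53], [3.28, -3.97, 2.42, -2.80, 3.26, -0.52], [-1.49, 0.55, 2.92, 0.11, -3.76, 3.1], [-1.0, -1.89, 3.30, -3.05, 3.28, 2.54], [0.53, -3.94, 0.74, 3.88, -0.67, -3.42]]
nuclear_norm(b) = 5.88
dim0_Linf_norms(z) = [4.01, 3.97, 3.03, 4.39, 3.46, 4.27]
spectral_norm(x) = 11.23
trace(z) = 1.59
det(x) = -4568.81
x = z + b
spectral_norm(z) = 10.51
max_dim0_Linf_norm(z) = 4.39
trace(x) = 1.33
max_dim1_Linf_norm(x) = 4.28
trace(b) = -0.26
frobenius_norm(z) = 14.89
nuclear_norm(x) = 31.97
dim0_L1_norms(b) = [1.83, 2.16, 2.57, 3.44, 2.57, 3.11]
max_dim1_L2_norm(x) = 7.15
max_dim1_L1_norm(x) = 16.25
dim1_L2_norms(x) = [6.99, 4.92, 7.15, 5.9, 6.48, 6.6]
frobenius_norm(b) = 3.08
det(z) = -2416.61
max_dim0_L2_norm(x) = 7.27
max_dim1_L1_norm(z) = 15.44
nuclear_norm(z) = 30.05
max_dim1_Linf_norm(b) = 1.02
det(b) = 0.00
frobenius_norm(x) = 15.64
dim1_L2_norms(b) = [1.25, 1.49, 0.86, 1.48, 1.05, 1.3]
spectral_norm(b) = 2.17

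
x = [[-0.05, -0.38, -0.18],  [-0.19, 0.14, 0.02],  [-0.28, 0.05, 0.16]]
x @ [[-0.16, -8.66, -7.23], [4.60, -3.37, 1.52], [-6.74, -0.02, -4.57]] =[[-0.53,1.72,0.61], [0.54,1.17,1.5], [-0.80,2.25,1.37]]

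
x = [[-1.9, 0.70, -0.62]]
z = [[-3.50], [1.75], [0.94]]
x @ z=[[7.29]]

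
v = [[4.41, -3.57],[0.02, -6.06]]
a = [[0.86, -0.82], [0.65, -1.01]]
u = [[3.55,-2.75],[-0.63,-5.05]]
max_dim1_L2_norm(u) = 5.09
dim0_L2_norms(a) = [1.08, 1.3]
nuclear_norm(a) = 1.88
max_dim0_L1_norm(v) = 9.63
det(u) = -19.66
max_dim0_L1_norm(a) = 1.83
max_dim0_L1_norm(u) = 7.8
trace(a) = -0.15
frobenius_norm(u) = 6.79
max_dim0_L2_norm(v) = 7.03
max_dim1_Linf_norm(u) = 5.05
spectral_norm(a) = 1.68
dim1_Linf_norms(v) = [4.41, 6.06]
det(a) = -0.34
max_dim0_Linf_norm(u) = 5.05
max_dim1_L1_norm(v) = 7.98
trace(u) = -1.50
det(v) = -26.65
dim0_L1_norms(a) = [1.51, 1.83]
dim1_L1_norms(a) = [1.68, 1.66]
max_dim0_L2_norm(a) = 1.3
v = a + u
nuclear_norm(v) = 11.06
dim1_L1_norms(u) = [6.3, 5.68]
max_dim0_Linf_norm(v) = 6.06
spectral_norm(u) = 5.92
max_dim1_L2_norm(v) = 6.06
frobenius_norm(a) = 1.69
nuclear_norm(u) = 9.24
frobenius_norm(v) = 8.30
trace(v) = -1.65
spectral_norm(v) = 7.50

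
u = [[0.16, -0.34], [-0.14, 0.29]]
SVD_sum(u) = [[0.16, -0.34],[-0.14, 0.29]] + [[-0.00, -0.00],[-0.0, -0.00]]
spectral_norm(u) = 0.49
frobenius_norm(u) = 0.49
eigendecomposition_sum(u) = [[-0.00, -0.00], [-0.0, -0.00]] + [[0.16,  -0.34], [-0.14,  0.29]]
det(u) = -0.00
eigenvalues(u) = [-0.0, 0.45]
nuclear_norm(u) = 0.50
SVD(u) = [[-0.76, 0.65], [0.65, 0.76]] @ diag([0.49486778022802985, 0.0024248901382245567]) @ [[-0.43, 0.9], [-0.9, -0.43]]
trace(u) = 0.45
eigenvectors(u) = [[-0.90,0.76],[-0.43,-0.65]]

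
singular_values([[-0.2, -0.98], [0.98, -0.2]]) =[1.0, 1.0]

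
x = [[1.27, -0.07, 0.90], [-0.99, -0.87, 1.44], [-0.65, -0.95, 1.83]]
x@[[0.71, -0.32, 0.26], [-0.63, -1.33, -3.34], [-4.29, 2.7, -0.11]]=[[-2.92, 2.12, 0.47], [-6.33, 5.36, 2.49], [-7.71, 6.41, 2.8]]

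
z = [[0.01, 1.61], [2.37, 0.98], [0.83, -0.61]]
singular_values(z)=[2.7, 1.71]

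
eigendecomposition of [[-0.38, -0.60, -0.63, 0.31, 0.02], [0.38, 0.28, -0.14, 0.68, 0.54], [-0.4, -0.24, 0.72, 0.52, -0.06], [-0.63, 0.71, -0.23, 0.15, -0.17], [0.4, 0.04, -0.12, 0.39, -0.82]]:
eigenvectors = [[0.42+0.00j,(-0.58+0j),(-0.58-0j),(0.26+0.08j),(0.26-0.08j)], [(0.27+0j),0.07+0.43j,(0.07-0.43j),0.09-0.52j,0.09+0.52j], [0.12+0.00j,-0.24+0.14j,-0.24-0.14j,(-0.65+0j),-0.65-0.00j], [-0.04+0.00j,-0.11-0.52j,-0.11+0.52j,-0.07-0.46j,-0.07+0.46j], [(-0.86+0j),(-0.3+0.17j),-0.30-0.17j,0.07-0.10j,(0.07+0.1j)]]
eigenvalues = [(-1+0j), (-0.5+0.86j), (-0.5-0.86j), (0.98+0.22j), (0.98-0.22j)]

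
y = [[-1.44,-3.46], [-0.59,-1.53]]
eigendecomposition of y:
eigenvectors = [[0.93, 0.92], [-0.37, 0.39]]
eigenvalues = [-0.06, -2.91]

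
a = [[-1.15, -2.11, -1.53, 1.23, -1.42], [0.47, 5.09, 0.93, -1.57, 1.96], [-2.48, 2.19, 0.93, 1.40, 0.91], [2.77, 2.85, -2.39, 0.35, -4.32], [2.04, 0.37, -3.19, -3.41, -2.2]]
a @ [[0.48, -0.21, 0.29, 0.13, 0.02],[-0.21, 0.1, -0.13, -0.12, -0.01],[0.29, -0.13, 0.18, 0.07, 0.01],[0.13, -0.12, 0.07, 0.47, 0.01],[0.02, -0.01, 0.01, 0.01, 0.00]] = [[-0.42, 0.10, -0.26, 0.56, -0.00], [-0.74, 0.46, -0.45, -1.20, -0.05], [-1.18, 0.44, -0.73, 0.15, -0.05], [-0.0, 0.02, -0.02, -0.03, 0.01], [-0.51, 0.45, -0.29, -1.63, -0.03]]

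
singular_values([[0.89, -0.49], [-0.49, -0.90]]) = [1.03, 1.02]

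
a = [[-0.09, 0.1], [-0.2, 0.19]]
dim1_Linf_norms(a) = [0.1, 0.2]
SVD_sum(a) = [[-0.1, 0.09],[-0.20, 0.19]] + [[0.01, 0.01], [-0.0, -0.00]]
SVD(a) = [[-0.44, -0.90], [-0.90, 0.44]] @ diag([0.306774570481604, 0.009453195535233957]) @ [[0.71, -0.70], [-0.70, -0.71]]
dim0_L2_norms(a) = [0.22, 0.21]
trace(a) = 0.10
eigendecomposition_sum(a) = [[-0.04+0.18j, (0.05-0.12j)], [(-0.1+0.25j), 0.10-0.16j]] + [[(-0.04-0.18j), (0.05+0.12j)], [(-0.1-0.25j), 0.10+0.16j]]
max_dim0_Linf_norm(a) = 0.2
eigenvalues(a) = [(0.05+0.02j), (0.05-0.02j)]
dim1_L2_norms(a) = [0.13, 0.28]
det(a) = 0.00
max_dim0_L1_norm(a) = 0.29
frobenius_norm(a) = 0.31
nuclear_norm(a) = 0.32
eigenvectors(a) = [[-0.57+0.08j, (-0.57-0.08j)], [(-0.82+0j), -0.82-0.00j]]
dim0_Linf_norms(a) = [0.2, 0.19]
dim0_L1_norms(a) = [0.29, 0.29]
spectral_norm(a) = 0.31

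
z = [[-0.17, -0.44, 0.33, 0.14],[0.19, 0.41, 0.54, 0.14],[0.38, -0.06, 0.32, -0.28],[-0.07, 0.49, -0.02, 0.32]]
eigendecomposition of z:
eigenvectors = [[-0.21-0.00j,-0.21+0.00j,(-0.88+0j),0.62+0.00j], [(0.29+0.5j),0.29-0.50j,(-0.1+0j),-0.28+0.00j], [(-0.35+0.4j),-0.35-0.40j,(0.46+0j),-0.22+0.00j], [0.58+0.00j,(0.58-0j),(-0+0j),0.70+0.00j]]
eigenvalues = [(0.6+0.41j), (0.6-0.41j), (-0.39+0j), (0.07+0j)]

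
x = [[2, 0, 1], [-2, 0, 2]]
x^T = [[2, -2], [0, 0], [1, 2]]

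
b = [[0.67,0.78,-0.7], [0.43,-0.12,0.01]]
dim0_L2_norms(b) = [0.8, 0.79, 0.7]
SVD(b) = [[-0.99, -0.14], [-0.14, 0.99]] @ diag([1.2541515762071045, 0.4168978578707685]) @ [[-0.58, -0.6, 0.55], [0.8, -0.54, 0.25]]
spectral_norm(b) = 1.25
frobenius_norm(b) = 1.32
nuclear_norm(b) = 1.67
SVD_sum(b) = [[0.72, 0.75, -0.69], [0.10, 0.10, -0.09]] + [[-0.05, 0.03, -0.01], [0.33, -0.22, 0.10]]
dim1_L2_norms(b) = [1.24, 0.45]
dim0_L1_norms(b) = [1.1, 0.9, 0.71]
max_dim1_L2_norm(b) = 1.24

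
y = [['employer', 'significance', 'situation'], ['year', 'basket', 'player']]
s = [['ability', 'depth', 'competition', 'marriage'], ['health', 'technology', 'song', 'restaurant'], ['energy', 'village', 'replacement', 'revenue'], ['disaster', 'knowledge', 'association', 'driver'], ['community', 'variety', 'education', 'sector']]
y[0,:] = ['employer', 'significance', 'situation']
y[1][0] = 'year'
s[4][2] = 'education'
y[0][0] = 'employer'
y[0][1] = 'significance'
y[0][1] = 'significance'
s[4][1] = 'variety'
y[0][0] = 'employer'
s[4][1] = 'variety'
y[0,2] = 'situation'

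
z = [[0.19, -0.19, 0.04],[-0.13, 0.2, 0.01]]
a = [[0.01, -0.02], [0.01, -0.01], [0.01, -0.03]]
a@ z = [[0.00, -0.01, 0.00],[0.00, -0.0, 0.00],[0.01, -0.01, 0.0]]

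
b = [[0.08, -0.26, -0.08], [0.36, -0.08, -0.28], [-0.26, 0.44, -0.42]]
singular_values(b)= [0.68, 0.48, 0.17]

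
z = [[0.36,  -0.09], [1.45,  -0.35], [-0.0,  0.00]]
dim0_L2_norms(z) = [1.49, 0.36]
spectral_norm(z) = 1.54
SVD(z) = [[-0.24, -0.97],  [-0.97, 0.24],  [0.0, 0.00]] @ diag([1.537104885577396, 0.002927581612825249]) @ [[-0.97, 0.24], [0.24, 0.97]]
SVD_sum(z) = [[0.36, -0.09], [1.45, -0.35], [0.0, 0.00]] + [[-0.00, -0.00],[0.0, 0.0],[0.0, 0.00]]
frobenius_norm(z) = 1.54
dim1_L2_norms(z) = [0.37, 1.49, 0.0]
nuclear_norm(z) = 1.54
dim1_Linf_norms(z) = [0.36, 1.45, 0.0]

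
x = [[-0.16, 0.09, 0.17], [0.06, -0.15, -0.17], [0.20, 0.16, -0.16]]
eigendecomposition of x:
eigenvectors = [[(-0.73+0j), (-0.59+0j), -0.59-0.00j], [(0.61+0j), 0.51-0.30j, 0.51+0.30j], [0.32+0.00j, (-0.55-0.1j), -0.55+0.10j]]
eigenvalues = [(-0.31+0j), (-0.08+0.07j), (-0.08-0.07j)]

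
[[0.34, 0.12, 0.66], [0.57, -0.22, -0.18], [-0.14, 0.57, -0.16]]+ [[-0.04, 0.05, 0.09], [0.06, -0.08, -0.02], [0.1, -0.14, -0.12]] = [[0.3, 0.17, 0.75], [0.63, -0.30, -0.20], [-0.04, 0.43, -0.28]]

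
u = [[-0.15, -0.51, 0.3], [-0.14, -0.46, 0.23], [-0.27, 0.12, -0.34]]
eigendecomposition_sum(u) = [[(-0.01+0j), (0.01-0j), -0.00+0.00j],[0.01-0.00j, -0.01+0.00j, -0j],[0.02-0.00j, (-0.02+0j), -0j]] + [[(-0.07+0.17j),(-0.26-0.35j),(0.15+0.42j)], [-0.08+0.16j,-0.22-0.35j,(0.11+0.41j)], [(-0.14+0.05j),0.07-0.35j,-0.17+0.33j]] + [[(-0.07-0.17j),-0.26+0.35j,(0.15-0.42j)], [(-0.08-0.16j),-0.22+0.35j,0.11-0.41j], [-0.14-0.05j,0.07+0.35j,(-0.17-0.33j)]]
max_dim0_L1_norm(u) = 1.09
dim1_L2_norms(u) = [0.61, 0.53, 0.45]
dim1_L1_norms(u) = [0.96, 0.83, 0.73]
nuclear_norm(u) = 1.25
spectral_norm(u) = 0.84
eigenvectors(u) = [[-0.54+0.00j, 0.63+0.00j, 0.63-0.00j],[(0.52+0j), 0.59+0.04j, 0.59-0.04j],[0.66+0.00j, 0.35+0.38j, (0.35-0.38j)]]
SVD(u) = [[-0.72, 0.19, -0.67],[-0.63, 0.23, 0.74],[0.3, 0.95, -0.05]] @ diag([0.8390990413358281, 0.393977561036101, 0.017160426257521292]) @ [[0.14, 0.82, -0.55],[-0.81, -0.23, -0.54],[0.57, -0.52, -0.63]]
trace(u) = -0.95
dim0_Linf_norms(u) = [0.27, 0.51, 0.34]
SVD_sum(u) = [[-0.08,-0.5,0.33], [-0.07,-0.43,0.29], [0.03,0.20,-0.14]] + [[-0.06, -0.02, -0.04], [-0.07, -0.02, -0.05], [-0.3, -0.09, -0.2]] + [[-0.01, 0.01, 0.01], [0.01, -0.01, -0.01], [-0.0, 0.0, 0.0]]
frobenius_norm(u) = 0.93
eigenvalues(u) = [(-0.02+0j), (-0.46+0.15j), (-0.46-0.15j)]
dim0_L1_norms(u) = [0.56, 1.09, 0.87]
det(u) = -0.01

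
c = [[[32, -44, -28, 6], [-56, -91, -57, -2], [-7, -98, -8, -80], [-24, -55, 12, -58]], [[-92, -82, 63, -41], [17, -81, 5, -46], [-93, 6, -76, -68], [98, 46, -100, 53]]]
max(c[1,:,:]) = 98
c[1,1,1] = -81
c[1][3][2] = -100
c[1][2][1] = 6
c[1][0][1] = -82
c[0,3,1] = -55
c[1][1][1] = -81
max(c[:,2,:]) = 6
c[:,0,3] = [6, -41]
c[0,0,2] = -28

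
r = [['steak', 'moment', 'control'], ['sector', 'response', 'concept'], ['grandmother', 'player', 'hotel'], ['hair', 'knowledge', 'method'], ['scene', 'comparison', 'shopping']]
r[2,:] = ['grandmother', 'player', 'hotel']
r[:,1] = ['moment', 'response', 'player', 'knowledge', 'comparison']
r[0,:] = ['steak', 'moment', 'control']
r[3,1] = 'knowledge'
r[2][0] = 'grandmother'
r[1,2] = 'concept'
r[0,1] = 'moment'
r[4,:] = ['scene', 'comparison', 'shopping']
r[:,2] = ['control', 'concept', 'hotel', 'method', 'shopping']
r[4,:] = ['scene', 'comparison', 'shopping']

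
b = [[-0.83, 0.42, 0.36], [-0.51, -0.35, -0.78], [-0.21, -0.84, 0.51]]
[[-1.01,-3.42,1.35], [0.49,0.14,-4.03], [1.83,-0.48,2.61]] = b@[[0.22, 2.88, 0.43], [-2.13, -1.1, -0.20], [0.18, -1.57, 4.97]]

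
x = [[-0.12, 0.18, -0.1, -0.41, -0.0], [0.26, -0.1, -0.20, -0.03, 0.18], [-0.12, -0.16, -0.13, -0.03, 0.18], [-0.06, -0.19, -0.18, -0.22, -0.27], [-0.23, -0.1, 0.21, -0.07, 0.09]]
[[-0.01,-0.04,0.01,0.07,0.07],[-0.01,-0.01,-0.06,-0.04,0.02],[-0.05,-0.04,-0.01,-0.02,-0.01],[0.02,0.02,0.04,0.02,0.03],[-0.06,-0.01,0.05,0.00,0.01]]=x@[[0.1, 0.12, -0.11, -0.09, 0.09], [0.09, -0.07, -0.07, 0.13, -0.02], [-0.03, 0.12, 0.11, -0.02, 0.06], [0.03, -0.0, -0.04, -0.08, -0.21], [-0.17, -0.14, -0.1, -0.06, 0.01]]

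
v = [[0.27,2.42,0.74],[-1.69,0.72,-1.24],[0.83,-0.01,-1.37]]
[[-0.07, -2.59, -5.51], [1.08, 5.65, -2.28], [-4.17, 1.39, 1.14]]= v@[[-2.09, -1.86, 0.69], [-0.34, -0.21, -2.23], [1.78, -2.14, -0.4]]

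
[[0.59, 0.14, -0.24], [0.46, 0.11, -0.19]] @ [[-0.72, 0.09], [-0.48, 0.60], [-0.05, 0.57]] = [[-0.48, 0.0], [-0.37, -0.00]]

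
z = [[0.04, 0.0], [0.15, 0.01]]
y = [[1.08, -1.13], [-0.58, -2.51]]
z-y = [[-1.04, 1.13],[0.73, 2.52]]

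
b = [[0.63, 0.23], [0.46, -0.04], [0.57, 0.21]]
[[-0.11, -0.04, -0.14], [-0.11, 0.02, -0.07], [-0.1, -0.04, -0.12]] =b @ [[-0.22, 0.02, -0.17], [0.12, -0.23, -0.13]]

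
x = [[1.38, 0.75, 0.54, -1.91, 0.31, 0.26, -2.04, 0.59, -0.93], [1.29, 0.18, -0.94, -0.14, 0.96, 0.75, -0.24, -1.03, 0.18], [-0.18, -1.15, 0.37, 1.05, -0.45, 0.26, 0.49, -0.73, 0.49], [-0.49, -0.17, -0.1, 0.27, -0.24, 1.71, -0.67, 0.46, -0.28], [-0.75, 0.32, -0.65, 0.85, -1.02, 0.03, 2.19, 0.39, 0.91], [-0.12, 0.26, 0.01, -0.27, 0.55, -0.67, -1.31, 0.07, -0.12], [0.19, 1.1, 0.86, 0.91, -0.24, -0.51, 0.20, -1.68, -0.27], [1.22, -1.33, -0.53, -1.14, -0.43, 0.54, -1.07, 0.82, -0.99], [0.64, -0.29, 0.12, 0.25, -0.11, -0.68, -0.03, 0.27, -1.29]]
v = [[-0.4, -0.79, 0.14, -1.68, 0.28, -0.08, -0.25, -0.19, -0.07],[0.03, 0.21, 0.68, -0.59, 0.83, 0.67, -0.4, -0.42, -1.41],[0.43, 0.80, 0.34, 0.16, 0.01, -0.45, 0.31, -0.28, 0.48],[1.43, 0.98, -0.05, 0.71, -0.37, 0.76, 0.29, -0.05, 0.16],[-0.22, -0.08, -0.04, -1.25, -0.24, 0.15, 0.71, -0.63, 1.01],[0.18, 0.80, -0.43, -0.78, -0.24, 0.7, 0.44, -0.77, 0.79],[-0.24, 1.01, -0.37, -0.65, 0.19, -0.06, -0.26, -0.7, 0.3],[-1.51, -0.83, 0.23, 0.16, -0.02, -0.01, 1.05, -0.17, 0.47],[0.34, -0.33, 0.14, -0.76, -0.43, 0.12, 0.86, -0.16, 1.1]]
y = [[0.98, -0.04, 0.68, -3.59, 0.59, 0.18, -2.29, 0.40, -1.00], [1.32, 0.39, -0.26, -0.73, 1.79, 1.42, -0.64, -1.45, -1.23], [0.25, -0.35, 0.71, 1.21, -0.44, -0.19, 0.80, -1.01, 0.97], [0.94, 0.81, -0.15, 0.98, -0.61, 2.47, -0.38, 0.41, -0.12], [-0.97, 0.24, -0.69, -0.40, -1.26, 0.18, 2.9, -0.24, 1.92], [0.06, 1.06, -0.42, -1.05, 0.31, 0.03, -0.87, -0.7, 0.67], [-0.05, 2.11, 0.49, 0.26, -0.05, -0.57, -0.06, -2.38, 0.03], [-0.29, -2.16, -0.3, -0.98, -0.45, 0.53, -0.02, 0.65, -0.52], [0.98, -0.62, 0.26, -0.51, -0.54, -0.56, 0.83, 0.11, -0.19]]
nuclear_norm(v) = 12.63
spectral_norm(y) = 5.99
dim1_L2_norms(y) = [4.59, 3.43, 2.23, 3.05, 3.93, 2.05, 3.28, 2.64, 1.74]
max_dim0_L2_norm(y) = 4.29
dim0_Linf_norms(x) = [1.38, 1.33, 0.94, 1.91, 1.02, 1.71, 2.19, 1.68, 1.29]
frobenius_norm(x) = 7.30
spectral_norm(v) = 3.26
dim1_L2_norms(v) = [1.95, 2.08, 1.25, 2.08, 1.9, 1.85, 1.52, 2.1, 1.73]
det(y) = -790.73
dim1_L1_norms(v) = [3.88, 5.24, 3.26, 4.8, 4.33, 5.13, 3.78, 4.45, 4.24]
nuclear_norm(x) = 18.03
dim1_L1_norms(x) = [8.71, 5.71, 5.17, 4.39, 7.11, 3.38, 5.96, 8.07, 3.68]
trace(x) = 0.24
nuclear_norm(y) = 23.71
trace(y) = 2.23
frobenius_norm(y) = 9.35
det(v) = 0.00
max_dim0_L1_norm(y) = 9.71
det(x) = -39.44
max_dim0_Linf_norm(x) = 2.19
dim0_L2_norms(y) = [2.37, 3.41, 1.45, 4.29, 2.51, 3.02, 4.04, 3.18, 2.81]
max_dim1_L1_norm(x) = 8.71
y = v + x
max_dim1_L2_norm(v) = 2.1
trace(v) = 1.99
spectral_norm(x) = 5.14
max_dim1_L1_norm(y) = 9.75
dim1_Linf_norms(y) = [3.59, 1.79, 1.21, 2.47, 2.9, 1.06, 2.38, 2.16, 0.98]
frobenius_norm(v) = 5.55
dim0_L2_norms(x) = [2.52, 2.28, 1.67, 2.8, 1.7, 2.26, 3.55, 2.42, 2.19]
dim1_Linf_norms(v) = [1.68, 1.41, 0.8, 1.43, 1.25, 0.8, 1.01, 1.51, 1.1]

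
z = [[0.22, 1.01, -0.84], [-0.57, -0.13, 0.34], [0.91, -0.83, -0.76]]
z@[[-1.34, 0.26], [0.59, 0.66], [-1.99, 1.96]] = [[1.97, -0.92], [0.01, 0.43], [-0.2, -1.8]]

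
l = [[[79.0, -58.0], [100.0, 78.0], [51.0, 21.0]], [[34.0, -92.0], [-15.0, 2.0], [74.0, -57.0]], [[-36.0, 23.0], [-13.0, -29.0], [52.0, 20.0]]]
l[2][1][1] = -29.0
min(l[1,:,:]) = -92.0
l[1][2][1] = -57.0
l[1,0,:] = [34.0, -92.0]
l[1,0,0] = 34.0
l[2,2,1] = 20.0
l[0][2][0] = 51.0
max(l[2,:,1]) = 23.0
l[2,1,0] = -13.0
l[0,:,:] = [[79.0, -58.0], [100.0, 78.0], [51.0, 21.0]]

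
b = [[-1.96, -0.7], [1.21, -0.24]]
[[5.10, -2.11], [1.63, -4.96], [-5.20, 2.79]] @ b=[[-12.55, -3.06], [-9.2, 0.05], [13.57, 2.97]]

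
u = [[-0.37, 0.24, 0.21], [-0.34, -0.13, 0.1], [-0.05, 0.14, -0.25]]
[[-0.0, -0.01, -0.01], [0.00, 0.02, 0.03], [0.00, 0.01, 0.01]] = u @ [[-0.01, -0.06, -0.08],[-0.01, -0.07, -0.09],[-0.01, -0.07, -0.08]]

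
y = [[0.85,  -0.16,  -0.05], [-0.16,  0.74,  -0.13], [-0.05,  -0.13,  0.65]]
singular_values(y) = [0.97, 0.77, 0.5]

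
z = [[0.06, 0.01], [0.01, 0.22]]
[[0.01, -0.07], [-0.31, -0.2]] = z @[[0.45,  -0.98], [-1.42,  -0.87]]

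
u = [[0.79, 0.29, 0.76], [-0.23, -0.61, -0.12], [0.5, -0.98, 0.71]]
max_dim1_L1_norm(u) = 2.19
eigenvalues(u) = [1.44, 0.0, -0.55]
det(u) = -0.00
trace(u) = 0.89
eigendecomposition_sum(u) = [[0.69, -0.27, 0.77], [-0.11, 0.04, -0.13], [0.63, -0.25, 0.70]] + [[0.00,  0.00,  -0.00], [-0.00,  -0.0,  0.00], [-0.0,  -0.0,  0.0]] + [[0.10, 0.56, -0.01],[-0.12, -0.65, 0.01],[-0.13, -0.73, 0.01]]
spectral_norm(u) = 1.48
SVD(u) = [[-0.57, 0.68, -0.47], [-0.04, -0.59, -0.81], [-0.82, -0.44, 0.36]] @ diag([1.4789401716474233, 1.1191222096689837, 0.0012035418984776927]) @ [[-0.58, 0.45, -0.68], [0.4, 0.88, 0.24], [-0.71, 0.13, 0.69]]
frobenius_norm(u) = 1.85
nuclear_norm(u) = 2.60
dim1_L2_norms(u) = [1.13, 0.66, 1.31]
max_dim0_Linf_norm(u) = 0.98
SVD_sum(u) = [[0.49, -0.38, 0.58], [0.03, -0.03, 0.04], [0.7, -0.54, 0.83]] + [[0.30, 0.67, 0.18], [-0.26, -0.58, -0.16], [-0.2, -0.44, -0.12]] + [[0.00, -0.00, -0.0], [0.00, -0.0, -0.0], [-0.00, 0.0, 0.0]]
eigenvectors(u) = [[-0.73, 0.71, -0.49], [0.12, -0.13, 0.58], [-0.67, -0.69, 0.65]]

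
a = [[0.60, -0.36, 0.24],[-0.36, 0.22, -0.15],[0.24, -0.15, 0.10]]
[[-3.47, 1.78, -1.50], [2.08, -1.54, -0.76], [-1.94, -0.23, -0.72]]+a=[[-2.87, 1.42, -1.26], [1.72, -1.32, -0.91], [-1.7, -0.38, -0.62]]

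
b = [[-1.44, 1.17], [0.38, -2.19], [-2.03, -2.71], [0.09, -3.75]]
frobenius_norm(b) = 5.82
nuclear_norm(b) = 7.74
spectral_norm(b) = 5.28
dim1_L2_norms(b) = [1.86, 2.22, 3.39, 3.75]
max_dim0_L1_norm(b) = 9.82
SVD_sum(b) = [[0.12, 0.98], [-0.26, -2.11], [-0.36, -2.92], [-0.45, -3.68]] + [[-1.56, 0.19], [0.64, -0.08], [-1.67, 0.21], [0.54, -0.07]]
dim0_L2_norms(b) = [2.52, 5.25]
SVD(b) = [[0.19,0.64], [-0.40,-0.26], [-0.56,0.69], [-0.7,-0.22]] @ diag([5.281731557055929, 2.4539583857921365]) @ [[0.12, 0.99], [-0.99, 0.12]]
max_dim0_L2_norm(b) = 5.25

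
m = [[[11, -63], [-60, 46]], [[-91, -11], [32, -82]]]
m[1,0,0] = -91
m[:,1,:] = [[-60, 46], [32, -82]]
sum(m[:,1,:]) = -64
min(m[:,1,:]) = -82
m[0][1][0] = -60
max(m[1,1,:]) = 32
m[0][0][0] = 11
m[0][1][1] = 46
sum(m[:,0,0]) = -80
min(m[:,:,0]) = -91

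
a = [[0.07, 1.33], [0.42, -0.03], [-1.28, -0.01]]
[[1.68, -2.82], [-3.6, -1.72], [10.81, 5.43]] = a@[[-8.46, -4.23], [1.71, -1.9]]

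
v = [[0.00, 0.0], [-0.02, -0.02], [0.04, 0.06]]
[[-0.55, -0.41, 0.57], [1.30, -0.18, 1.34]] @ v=[[0.03, 0.04],[0.06, 0.08]]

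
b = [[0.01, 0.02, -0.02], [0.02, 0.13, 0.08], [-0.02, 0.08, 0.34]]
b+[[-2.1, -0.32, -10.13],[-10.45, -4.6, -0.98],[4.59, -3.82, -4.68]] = [[-2.09, -0.30, -10.15], [-10.43, -4.47, -0.9], [4.57, -3.74, -4.34]]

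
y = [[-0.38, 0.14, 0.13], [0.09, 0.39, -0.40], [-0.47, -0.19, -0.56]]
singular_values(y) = [0.79, 0.55, 0.38]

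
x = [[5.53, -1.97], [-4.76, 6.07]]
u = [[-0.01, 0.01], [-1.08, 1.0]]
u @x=[[-0.10, 0.08],[-10.73, 8.20]]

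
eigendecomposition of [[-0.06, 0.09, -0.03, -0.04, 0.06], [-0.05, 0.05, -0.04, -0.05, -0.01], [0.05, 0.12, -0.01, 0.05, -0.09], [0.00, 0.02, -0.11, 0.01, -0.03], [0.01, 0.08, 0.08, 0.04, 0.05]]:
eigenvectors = [[(-0.19+0.18j), -0.19-0.18j, -0.71+0.00j, -0.61+0.00j, -0.61-0.00j], [-0.07+0.24j, (-0.07-0.24j), -0.14+0.00j, -0.11-0.23j, -0.11+0.23j], [0.66+0.00j, (0.66-0j), 0.01+0.00j, (0.17-0.24j), (0.17+0.24j)], [(0.23+0.46j), 0.23-0.46j, (0.65+0j), (0.33+0.28j), 0.33-0.28j], [(0.06-0.41j), 0.06+0.41j, -0.23+0.00j, -0.53-0.11j, -0.53+0.11j]]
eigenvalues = [(-0.03+0.15j), (-0.03-0.15j), (0.01+0j), (0.04+0.05j), (0.04-0.05j)]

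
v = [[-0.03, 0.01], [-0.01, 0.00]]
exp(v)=[[0.97, 0.01], [-0.01, 1.0]]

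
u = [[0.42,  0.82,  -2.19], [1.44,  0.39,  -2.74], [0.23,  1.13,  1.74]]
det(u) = -4.35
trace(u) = 2.55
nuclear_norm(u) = 6.35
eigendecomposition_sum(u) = [[-0.44-0.00j, 0.35+0.00j, -0.01+0.00j], [(0.32+0j), (-0.25-0j), (0.01-0j)], [(-0.11-0j), 0.08+0.00j, -0.00+0.00j]] + [[0.43+0.23j, (0.24+0.61j), (-1.09+0.91j)], [(0.56+0.28j), 0.32+0.78j, (-1.37+1.19j)], [0.17-0.40j, (0.52-0.25j), 0.87+0.89j]] + [[(0.43-0.23j), 0.24-0.61j, (-1.09-0.91j)], [(0.56-0.28j), (0.32-0.78j), -1.37-1.19j], [0.17+0.40j, (0.52+0.25j), (0.87-0.89j)]]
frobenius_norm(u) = 4.44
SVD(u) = [[-0.55, -0.28, 0.78],[-0.75, -0.25, -0.62],[0.36, -0.93, -0.07]] @ diag([4.1004170947036, 1.5700193260025634, 0.6761796842858695]) @ [[-0.30, -0.08, 0.95], [-0.44, -0.87, -0.21], [-0.85, 0.48, -0.23]]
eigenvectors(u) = [[(-0.8+0j),0.54+0.01j,(0.54-0.01j)],[0.57+0.00j,(0.69+0j),(0.69-0j)],[-0.19+0.00j,-0.03-0.48j,-0.03+0.48j]]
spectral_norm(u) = 4.10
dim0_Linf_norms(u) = [1.44, 1.13, 2.74]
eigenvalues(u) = [(-0.7+0j), (1.62+1.9j), (1.62-1.9j)]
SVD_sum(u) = [[0.68, 0.19, -2.16], [0.92, 0.25, -2.92], [-0.45, -0.12, 1.42]] + [[0.19, 0.38, 0.09],[0.17, 0.34, 0.08],[0.64, 1.27, 0.31]] + [[-0.45, 0.25, -0.12], [0.35, -0.2, 0.09], [0.04, -0.02, 0.01]]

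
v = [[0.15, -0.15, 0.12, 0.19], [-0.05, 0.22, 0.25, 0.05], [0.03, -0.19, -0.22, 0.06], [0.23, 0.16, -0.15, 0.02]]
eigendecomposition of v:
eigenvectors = [[0.49-0.03j, (0.49+0.03j), 0.74+0.00j, -0.13+0.00j], [0.18-0.22j, (0.18+0.22j), (0.15+0j), 0.70+0.00j], [0.10+0.43j, 0.10-0.43j, (0.06+0j), -0.23+0.00j], [-0.70+0.00j, (-0.7-0j), 0.66+0.00j, 0.67+0.00j]]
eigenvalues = [(-0.16+0.15j), (-0.16-0.15j), (0.3+0j), (0.19+0j)]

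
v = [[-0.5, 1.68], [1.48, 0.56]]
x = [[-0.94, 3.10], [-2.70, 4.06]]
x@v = [[5.06, 0.16],[7.36, -2.26]]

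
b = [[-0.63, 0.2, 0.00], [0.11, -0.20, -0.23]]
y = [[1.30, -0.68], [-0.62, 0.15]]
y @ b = [[-0.89, 0.40, 0.16], [0.41, -0.15, -0.03]]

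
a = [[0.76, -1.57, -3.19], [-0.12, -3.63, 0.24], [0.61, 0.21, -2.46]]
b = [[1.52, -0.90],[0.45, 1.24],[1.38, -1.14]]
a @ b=[[-3.95, 1.01], [-1.48, -4.67], [-2.37, 2.52]]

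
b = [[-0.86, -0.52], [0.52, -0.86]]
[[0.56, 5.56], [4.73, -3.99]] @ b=[[2.41, -5.07], [-6.14, 0.97]]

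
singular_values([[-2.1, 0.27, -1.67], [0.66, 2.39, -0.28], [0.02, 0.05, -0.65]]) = [2.73, 2.49, 0.5]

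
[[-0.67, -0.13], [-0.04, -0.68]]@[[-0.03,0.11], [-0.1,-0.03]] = [[0.03, -0.07],[0.07, 0.02]]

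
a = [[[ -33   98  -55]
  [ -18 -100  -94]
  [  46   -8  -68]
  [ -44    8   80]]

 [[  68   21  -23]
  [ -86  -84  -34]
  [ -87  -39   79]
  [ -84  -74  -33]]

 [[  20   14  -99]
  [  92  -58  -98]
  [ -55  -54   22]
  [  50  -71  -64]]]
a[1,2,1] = -39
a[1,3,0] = -84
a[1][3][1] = -74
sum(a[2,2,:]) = -87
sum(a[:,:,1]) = -347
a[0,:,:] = [[-33, 98, -55], [-18, -100, -94], [46, -8, -68], [-44, 8, 80]]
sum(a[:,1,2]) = -226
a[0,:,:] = [[-33, 98, -55], [-18, -100, -94], [46, -8, -68], [-44, 8, 80]]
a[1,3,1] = -74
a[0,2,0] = 46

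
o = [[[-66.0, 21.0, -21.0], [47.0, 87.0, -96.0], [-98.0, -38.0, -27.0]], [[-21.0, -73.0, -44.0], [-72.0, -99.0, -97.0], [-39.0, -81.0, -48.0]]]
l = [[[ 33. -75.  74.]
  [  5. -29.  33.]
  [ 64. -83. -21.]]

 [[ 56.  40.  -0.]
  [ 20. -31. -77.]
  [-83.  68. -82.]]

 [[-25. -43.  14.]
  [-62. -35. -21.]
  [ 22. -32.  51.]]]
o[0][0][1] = 21.0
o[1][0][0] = -21.0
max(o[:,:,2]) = -21.0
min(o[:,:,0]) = -98.0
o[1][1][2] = -97.0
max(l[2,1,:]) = -21.0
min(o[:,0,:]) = -73.0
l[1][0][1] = 40.0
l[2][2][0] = 22.0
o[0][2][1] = -38.0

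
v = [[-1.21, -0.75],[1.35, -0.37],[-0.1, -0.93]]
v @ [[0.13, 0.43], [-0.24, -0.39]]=[[0.02, -0.23], [0.26, 0.72], [0.21, 0.32]]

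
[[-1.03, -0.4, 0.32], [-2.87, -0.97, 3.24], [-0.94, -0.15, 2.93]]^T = [[-1.03, -2.87, -0.94],  [-0.4, -0.97, -0.15],  [0.32, 3.24, 2.93]]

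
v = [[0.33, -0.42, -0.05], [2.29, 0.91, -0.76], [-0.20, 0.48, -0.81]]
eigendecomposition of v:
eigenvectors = [[-0.07+0.35j, -0.07-0.35j, 0.14+0.00j], [(0.9+0j), 0.90-0.00j, (0.25+0j)], [0.18-0.19j, 0.18+0.19j, 0.96+0.00j]]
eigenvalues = [(0.57+1.05j), (0.57-1.05j), (-0.72+0j)]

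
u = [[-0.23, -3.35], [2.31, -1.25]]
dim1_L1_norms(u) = [3.58, 3.56]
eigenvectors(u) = [[0.77+0.00j, (0.77-0j)], [(0.12-0.63j), 0.12+0.63j]]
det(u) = 8.03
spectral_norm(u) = 3.65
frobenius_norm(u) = 4.26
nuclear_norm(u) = 5.85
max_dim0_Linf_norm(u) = 3.35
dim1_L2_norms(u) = [3.36, 2.63]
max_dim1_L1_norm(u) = 3.58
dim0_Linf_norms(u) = [2.31, 3.35]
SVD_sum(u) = [[0.82, -3.07],[0.46, -1.74]] + [[-1.05,-0.28], [1.85,0.49]]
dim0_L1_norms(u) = [2.54, 4.6]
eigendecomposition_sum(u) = [[(-0.11+1.44j), -1.68-0.45j], [1.16+0.31j, -0.62+1.30j]] + [[-0.11-1.44j, -1.68+0.45j], [(1.16-0.31j), (-0.62-1.3j)]]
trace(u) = -1.48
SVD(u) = [[0.87, 0.49], [0.49, -0.87]] @ diag([3.6535038782107043, 2.1967952594402935]) @ [[0.26, -0.97], [-0.97, -0.26]]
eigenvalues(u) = [(-0.74+2.73j), (-0.74-2.73j)]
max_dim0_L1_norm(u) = 4.6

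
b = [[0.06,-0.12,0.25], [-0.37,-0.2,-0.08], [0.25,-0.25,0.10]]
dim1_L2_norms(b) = [0.28, 0.43, 0.37]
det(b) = 0.03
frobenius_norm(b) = 0.63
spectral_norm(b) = 0.49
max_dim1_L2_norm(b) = 0.43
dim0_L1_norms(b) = [0.68, 0.57, 0.43]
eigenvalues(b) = [(0.45+0j), (-0.25+0.09j), (-0.25-0.09j)]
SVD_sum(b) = [[0.16,-0.02,0.07],  [-0.31,0.04,-0.15],  [0.26,-0.03,0.13]] + [[-0.05, -0.16, 0.06], [-0.07, -0.23, 0.08], [-0.05, -0.18, 0.06]] + [[-0.05, 0.06, 0.12], [0.01, -0.01, -0.01], [0.04, -0.04, -0.09]]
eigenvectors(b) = [[(0.58+0j), -0.01-0.26j, -0.01+0.26j], [(-0.41+0j), (0.77+0j), (0.77-0j)], [0.70+0.00j, 0.48+0.32j, (0.48-0.32j)]]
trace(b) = -0.04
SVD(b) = [[-0.36, -0.48, -0.8], [0.71, -0.70, 0.1], [-0.61, -0.53, 0.59]] @ diag([0.48527790632950685, 0.36335470228748623, 0.17685789197551366]) @ [[-0.9, 0.11, -0.43], [0.26, 0.91, -0.32], [0.35, -0.40, -0.84]]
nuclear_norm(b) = 1.03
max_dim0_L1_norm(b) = 0.68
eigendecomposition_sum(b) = [[0.19+0.00j, -0.10+0.00j, (0.16-0j)],[(-0.14+0j), 0.07+0.00j, (-0.11+0j)],[0.23+0.00j, -0.12+0.00j, 0.19-0.00j]] + [[-0.07+0.04j,  (-0.01+0.05j),  (0.05-0.01j)], [-0.12-0.20j,  (-0.13-0.04j),  0.02+0.14j], [0.01-0.17j,  -0.07-0.08j,  -0.05+0.09j]] + [[-0.07-0.04j, -0.01-0.05j, 0.05+0.01j], [(-0.12+0.2j), (-0.13+0.04j), (0.02-0.14j)], [(0.01+0.17j), -0.07+0.08j, -0.05-0.09j]]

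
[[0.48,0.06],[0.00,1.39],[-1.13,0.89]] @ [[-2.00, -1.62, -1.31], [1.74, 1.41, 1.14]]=[[-0.86, -0.69, -0.56],[2.42, 1.96, 1.58],[3.81, 3.09, 2.49]]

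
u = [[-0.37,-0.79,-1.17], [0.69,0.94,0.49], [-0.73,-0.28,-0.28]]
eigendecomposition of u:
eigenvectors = [[0.69+0.00j, -0.22+0.55j, -0.22-0.55j], [(-0.41+0j), 0.68+0.00j, (0.68-0j)], [0.60+0.00j, (-0.15-0.41j), -0.15+0.41j]]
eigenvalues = [(-0.92+0j), (0.61+0.26j), (0.61-0.26j)]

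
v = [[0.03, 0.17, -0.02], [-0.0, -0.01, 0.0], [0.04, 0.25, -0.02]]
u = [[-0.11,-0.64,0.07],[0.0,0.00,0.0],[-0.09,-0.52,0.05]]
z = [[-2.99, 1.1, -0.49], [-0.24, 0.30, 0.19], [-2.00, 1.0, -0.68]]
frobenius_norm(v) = 0.31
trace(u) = -0.06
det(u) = 0.00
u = z @ v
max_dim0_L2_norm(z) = 3.61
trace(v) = -0.00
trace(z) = -3.37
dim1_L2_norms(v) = [0.17, 0.01, 0.25]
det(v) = -0.00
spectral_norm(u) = 0.84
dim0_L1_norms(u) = [0.2, 1.16, 0.12]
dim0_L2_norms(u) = [0.14, 0.82, 0.09]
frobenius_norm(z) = 4.00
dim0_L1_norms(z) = [5.23, 2.4, 1.36]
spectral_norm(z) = 3.98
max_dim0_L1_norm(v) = 0.43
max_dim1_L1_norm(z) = 4.58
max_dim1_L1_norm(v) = 0.31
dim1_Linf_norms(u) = [0.64, 0.0, 0.52]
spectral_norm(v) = 0.31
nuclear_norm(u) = 0.85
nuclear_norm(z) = 4.62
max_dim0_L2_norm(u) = 0.82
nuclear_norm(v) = 0.31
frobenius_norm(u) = 0.84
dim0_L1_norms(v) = [0.07, 0.43, 0.04]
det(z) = 0.40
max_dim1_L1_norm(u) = 0.82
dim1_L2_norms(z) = [3.22, 0.43, 2.34]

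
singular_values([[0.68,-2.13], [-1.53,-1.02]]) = [2.36, 1.67]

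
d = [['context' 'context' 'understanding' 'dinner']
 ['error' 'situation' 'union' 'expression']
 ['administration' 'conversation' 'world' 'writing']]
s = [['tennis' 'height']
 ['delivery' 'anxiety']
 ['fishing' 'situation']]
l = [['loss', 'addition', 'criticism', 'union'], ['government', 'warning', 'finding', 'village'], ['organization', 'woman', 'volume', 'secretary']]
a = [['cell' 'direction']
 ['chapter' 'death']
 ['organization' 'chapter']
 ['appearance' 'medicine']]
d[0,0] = 'context'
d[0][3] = 'dinner'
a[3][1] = 'medicine'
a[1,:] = ['chapter', 'death']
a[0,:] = ['cell', 'direction']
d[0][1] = 'context'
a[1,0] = 'chapter'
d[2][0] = 'administration'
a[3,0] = 'appearance'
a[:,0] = ['cell', 'chapter', 'organization', 'appearance']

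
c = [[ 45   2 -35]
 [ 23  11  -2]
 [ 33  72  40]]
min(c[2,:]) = 33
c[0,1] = 2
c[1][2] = -2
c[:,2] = [-35, -2, 40]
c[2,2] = 40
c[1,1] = 11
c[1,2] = -2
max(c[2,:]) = 72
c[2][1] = 72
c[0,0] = 45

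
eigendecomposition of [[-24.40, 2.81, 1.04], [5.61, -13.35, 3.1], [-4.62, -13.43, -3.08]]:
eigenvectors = [[(0.91+0j), (-0.08+0.08j), (-0.08-0.08j)], [(-0.4+0j), -0.27+0.32j, (-0.27-0.32j)], [-0.05+0.00j, (-0.9+0j), -0.90-0.00j]]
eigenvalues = [(-25.7+0j), (-7.57+5.15j), (-7.57-5.15j)]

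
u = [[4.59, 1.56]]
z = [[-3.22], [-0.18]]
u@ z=[[-15.06]]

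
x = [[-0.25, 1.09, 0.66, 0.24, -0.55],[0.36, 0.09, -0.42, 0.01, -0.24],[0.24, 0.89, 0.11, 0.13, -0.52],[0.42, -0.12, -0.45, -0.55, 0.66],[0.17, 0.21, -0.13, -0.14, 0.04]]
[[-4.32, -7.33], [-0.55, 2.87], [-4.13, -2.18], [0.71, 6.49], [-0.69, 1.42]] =x@[[-4.78, 3.48], [-3.39, -1.71], [-2.68, -4.84], [-3.96, -3.69], [-1.63, 0.93]]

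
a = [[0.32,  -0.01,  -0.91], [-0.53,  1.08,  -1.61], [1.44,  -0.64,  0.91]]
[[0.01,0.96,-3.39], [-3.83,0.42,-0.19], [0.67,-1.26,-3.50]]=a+[[-0.31, 0.97, -2.48], [-3.3, -0.66, 1.42], [-0.77, -0.62, -4.41]]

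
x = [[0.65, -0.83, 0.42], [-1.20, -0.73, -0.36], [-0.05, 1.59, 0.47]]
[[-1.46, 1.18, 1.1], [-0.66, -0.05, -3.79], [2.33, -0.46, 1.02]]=x@[[-0.33, 0.05, 2.73], [1.47, -0.69, 0.76], [-0.06, 1.37, -0.10]]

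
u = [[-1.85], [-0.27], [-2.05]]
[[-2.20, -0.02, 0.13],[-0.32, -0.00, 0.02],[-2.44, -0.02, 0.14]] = u @ [[1.19,0.01,-0.07]]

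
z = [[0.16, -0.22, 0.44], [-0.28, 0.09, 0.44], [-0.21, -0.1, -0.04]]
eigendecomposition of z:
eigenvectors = [[(0.6+0j),0.55-0.08j,0.55+0.08j],[(-0.79+0j),0.66+0.00j,0.66-0.00j],[(-0.12+0j),(0.1+0.49j),0.10-0.49j]]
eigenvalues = [(0.37+0j), (-0.08+0.36j), (-0.08-0.36j)]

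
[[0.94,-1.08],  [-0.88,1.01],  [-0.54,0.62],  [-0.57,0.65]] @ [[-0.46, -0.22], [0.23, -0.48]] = [[-0.68, 0.31], [0.64, -0.29], [0.39, -0.18], [0.41, -0.19]]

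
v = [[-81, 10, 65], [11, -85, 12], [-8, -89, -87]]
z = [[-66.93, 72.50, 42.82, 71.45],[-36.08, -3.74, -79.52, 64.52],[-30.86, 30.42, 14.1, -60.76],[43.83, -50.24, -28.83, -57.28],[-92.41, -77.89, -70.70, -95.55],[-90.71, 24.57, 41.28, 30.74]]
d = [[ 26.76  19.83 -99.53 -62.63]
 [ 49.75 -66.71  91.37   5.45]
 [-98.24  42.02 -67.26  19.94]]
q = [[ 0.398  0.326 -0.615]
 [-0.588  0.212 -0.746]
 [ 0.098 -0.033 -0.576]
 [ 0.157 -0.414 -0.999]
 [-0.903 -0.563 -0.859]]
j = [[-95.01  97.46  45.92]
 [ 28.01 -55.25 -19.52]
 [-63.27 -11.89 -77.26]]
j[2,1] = -11.89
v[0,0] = -81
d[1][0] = 49.75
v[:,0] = [-81, 11, -8]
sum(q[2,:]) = -0.5109999999999999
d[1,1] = -66.71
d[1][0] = 49.75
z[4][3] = -95.55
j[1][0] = 28.01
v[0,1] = 10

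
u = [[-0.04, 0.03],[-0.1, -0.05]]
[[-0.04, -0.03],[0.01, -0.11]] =u @ [[0.39, 0.92], [-0.92, 0.39]]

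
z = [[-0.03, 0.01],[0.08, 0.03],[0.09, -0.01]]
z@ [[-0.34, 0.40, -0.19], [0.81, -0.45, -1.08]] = [[0.02,  -0.02,  -0.01],  [-0.00,  0.02,  -0.05],  [-0.04,  0.04,  -0.01]]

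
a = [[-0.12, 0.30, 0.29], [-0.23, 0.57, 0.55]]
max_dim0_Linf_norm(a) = 0.57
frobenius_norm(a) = 0.93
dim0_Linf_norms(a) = [0.23, 0.57, 0.55]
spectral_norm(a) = 0.93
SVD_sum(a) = [[-0.12, 0.30, 0.29], [-0.23, 0.57, 0.55]] + [[0.0, -0.00, 0.0], [-0.0, 0.00, -0.00]]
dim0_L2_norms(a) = [0.26, 0.64, 0.62]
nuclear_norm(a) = 0.93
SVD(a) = [[-0.47, -0.88],[-0.88, 0.47]] @ diag([0.9320938354299607, 0.0010401699213428322]) @ [[0.28, -0.69, -0.67],[-0.91, 0.03, -0.41]]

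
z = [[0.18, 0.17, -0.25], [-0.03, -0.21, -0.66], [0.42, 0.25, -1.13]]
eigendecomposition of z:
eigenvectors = [[0.05, -0.78, -0.24], [0.73, 0.61, 0.96], [0.69, -0.16, 0.17]]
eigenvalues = [-0.84, -0.0, -0.32]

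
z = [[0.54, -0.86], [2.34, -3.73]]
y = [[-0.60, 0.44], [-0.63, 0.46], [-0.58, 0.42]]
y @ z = [[0.71, -1.13], [0.74, -1.17], [0.67, -1.07]]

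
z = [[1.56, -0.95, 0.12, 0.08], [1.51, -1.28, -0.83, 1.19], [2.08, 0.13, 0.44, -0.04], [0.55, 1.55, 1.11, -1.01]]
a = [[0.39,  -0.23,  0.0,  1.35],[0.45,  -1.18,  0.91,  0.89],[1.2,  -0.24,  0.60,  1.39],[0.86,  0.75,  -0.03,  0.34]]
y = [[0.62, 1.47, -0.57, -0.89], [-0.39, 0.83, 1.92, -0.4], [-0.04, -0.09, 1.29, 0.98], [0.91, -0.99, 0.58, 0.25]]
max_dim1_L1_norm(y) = 3.55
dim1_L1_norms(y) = [3.55, 3.54, 2.4, 2.73]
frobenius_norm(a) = 3.23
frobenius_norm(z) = 4.34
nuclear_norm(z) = 6.65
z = a @ y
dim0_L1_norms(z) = [5.7, 3.91, 2.5, 2.32]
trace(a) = 0.15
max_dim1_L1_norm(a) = 3.43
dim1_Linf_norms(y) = [1.47, 1.92, 1.29, 0.99]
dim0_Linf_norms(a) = [1.2, 1.18, 0.91, 1.39]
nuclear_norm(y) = 6.60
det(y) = -4.47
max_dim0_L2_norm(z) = 3.06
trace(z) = -0.29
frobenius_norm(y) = 3.63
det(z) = 0.02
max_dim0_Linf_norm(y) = 1.92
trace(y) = 2.99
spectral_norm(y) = 2.55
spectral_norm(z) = 3.37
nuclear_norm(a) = 4.97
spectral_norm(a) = 2.79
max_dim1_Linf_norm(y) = 1.92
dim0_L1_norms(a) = [2.9, 2.4, 1.54, 3.97]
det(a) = -0.00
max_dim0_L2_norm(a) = 2.16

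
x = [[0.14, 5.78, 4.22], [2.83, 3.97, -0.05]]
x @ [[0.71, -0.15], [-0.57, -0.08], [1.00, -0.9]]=[[1.02, -4.28],[-0.30, -0.7]]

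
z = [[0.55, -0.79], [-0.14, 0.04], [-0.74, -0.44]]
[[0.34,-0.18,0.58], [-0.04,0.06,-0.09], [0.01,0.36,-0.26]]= z @[[0.17, -0.44, 0.56], [-0.31, -0.08, -0.35]]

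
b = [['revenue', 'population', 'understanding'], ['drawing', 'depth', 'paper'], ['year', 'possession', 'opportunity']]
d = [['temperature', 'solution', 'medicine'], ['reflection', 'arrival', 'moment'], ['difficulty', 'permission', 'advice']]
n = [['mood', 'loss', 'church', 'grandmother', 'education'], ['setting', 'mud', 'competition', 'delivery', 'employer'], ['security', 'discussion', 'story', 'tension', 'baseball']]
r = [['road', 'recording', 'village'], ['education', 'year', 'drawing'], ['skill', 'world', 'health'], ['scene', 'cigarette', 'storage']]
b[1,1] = 'depth'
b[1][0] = 'drawing'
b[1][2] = 'paper'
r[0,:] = ['road', 'recording', 'village']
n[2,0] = 'security'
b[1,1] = 'depth'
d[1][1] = 'arrival'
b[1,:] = ['drawing', 'depth', 'paper']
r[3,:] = ['scene', 'cigarette', 'storage']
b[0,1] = 'population'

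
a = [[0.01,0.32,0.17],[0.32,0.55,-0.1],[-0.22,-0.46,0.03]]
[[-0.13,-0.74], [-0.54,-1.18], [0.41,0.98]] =a @ [[-0.17, -3.2], [-0.77, -0.78], [0.67, -2.68]]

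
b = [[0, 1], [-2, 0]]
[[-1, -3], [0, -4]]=b@[[0, 2], [-1, -3]]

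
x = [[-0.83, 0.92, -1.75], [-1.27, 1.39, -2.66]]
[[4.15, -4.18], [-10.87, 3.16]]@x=[[1.86,-1.99,3.86],[5.01,-5.61,10.62]]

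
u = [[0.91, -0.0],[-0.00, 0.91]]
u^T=[[0.91,  -0.0], [-0.00,  0.91]]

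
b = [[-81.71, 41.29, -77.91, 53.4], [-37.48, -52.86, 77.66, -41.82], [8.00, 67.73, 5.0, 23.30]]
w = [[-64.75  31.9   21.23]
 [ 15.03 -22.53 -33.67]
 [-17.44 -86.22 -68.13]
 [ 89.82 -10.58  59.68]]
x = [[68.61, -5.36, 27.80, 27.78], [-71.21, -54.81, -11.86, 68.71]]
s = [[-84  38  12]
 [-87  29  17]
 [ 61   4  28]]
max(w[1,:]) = 15.03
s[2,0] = 61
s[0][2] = 12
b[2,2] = 5.0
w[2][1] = -86.22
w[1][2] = -33.67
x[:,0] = [68.61, -71.21]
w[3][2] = 59.68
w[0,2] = 21.23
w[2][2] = -68.13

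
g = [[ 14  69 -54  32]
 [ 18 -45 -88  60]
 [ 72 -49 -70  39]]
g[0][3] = 32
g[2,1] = -49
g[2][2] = -70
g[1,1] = -45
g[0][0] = 14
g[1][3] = 60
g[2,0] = 72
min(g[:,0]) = 14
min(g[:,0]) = 14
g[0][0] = 14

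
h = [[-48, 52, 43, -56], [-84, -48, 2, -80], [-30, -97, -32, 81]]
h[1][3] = -80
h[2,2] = -32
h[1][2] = 2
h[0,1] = 52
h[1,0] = -84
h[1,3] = -80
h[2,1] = -97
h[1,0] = -84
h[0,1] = 52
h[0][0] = -48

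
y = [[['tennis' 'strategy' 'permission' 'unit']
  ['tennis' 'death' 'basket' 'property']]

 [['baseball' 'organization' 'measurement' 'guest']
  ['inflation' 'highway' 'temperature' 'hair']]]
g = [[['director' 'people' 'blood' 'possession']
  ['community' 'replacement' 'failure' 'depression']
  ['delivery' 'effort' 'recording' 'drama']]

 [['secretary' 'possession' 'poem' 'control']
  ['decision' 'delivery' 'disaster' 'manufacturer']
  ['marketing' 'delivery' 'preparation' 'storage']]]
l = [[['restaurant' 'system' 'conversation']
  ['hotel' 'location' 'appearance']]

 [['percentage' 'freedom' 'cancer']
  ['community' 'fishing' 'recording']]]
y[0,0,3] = 'unit'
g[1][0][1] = 'possession'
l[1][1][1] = 'fishing'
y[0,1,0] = 'tennis'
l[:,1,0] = ['hotel', 'community']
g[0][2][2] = 'recording'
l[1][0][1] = 'freedom'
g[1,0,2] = 'poem'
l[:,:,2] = [['conversation', 'appearance'], ['cancer', 'recording']]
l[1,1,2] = 'recording'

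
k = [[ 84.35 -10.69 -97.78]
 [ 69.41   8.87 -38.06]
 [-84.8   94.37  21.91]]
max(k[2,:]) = 94.37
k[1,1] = 8.87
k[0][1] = -10.69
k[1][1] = 8.87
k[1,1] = 8.87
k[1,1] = 8.87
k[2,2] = 21.91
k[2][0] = -84.8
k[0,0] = 84.35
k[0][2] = -97.78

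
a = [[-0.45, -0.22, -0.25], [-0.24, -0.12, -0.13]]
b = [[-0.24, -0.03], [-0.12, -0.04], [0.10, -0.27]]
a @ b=[[0.11, 0.09], [0.06, 0.05]]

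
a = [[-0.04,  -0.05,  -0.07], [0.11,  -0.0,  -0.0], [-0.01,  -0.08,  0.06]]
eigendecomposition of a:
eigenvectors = [[(0.24-0.57j), (0.24+0.57j), -0.32+0.00j], [(-0.68+0j), (-0.68-0j), -0.36+0.00j], [-0.26-0.30j, (-0.26+0.3j), 0.88+0.00j]]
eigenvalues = [(-0.04+0.09j), (-0.04-0.09j), (0.1+0j)]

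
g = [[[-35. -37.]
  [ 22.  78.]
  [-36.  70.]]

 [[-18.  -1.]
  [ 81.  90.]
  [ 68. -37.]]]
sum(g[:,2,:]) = 65.0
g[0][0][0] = -35.0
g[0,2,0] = -36.0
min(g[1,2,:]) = -37.0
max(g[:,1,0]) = 81.0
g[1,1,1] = 90.0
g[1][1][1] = 90.0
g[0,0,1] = -37.0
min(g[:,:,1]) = -37.0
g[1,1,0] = 81.0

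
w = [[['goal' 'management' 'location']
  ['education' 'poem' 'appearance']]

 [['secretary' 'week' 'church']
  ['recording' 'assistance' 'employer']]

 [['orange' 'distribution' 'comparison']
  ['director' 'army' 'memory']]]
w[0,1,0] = 'education'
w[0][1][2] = 'appearance'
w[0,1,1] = 'poem'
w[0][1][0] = 'education'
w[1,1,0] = 'recording'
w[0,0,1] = 'management'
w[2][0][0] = 'orange'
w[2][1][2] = 'memory'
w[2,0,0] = 'orange'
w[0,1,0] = 'education'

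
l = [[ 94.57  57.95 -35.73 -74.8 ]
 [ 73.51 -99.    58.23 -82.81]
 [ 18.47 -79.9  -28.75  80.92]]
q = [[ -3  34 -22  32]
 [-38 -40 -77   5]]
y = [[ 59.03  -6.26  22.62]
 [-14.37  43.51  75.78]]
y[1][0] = -14.37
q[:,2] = [-22, -77]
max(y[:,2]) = 75.78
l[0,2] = -35.73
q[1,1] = -40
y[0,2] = 22.62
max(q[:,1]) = 34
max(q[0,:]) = 34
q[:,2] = [-22, -77]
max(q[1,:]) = 5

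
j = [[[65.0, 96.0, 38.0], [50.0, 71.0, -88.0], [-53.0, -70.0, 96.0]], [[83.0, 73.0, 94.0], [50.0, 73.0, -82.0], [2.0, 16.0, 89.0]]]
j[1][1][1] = 73.0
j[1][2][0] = 2.0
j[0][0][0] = 65.0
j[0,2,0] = -53.0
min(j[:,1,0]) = 50.0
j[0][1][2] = -88.0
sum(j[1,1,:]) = 41.0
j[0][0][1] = 96.0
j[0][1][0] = 50.0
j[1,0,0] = 83.0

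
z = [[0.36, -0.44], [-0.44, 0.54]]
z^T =[[0.36, -0.44], [-0.44, 0.54]]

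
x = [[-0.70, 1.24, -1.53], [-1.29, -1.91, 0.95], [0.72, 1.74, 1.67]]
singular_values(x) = [3.07, 2.52, 1.07]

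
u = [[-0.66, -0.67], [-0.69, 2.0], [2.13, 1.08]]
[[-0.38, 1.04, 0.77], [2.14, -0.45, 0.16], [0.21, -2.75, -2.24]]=u @[[-0.38, -1.00, -0.93], [0.94, -0.57, -0.24]]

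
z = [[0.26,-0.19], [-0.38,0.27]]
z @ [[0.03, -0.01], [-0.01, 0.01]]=[[0.01,-0.0], [-0.01,0.01]]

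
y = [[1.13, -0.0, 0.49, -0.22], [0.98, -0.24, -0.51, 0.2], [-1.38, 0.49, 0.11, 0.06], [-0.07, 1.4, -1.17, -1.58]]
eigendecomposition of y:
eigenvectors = [[0.06+0.00j, -0.03-0.30j, (-0.03+0.3j), -0.33+0.00j], [(-0.15+0j), -0.55-0.04j, -0.55+0.04j, (-0.73+0j)], [(0.05+0j), (0.33+0.4j), (0.33-0.4j), (0.17+0j)], [0.99+0.00j, -0.58+0.00j, (-0.58-0j), -0.58+0.00j]]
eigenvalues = [(-1.85+0j), (0.39+0.88j), (0.39-0.88j), (0.49+0j)]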